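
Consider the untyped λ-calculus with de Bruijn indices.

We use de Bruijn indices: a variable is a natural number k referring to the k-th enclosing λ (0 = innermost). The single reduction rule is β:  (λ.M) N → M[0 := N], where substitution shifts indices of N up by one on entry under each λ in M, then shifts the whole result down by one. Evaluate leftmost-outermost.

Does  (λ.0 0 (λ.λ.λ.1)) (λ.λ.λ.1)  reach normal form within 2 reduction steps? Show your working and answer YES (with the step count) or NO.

Answer: NO — after 2 steps the term is (λ.λ.1) (λ.λ.λ.1), not yet normal

Working:
  start: (λ.0 0 (λ.λ.λ.1)) (λ.λ.λ.1)
  →1  (λ.λ.λ.1) (λ.λ.λ.1) (λ.λ.λ.1)
  →2  (λ.λ.1) (λ.λ.λ.1)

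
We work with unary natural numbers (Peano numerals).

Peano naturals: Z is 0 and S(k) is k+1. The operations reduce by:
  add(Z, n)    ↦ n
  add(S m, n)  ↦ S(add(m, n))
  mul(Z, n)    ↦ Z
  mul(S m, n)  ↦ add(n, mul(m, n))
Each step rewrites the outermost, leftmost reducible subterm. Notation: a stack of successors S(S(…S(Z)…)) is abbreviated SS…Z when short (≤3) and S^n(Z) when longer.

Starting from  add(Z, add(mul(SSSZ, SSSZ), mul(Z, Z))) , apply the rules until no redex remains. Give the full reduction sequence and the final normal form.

Answer: normal form = S^9(Z)  (in 28 steps)

Reduction:
  start: add(Z, add(mul(SSSZ, SSSZ), mul(Z, Z)))
  [1] add(mul(SSSZ, SSSZ), mul(Z, Z))
  [2] add(add(SSSZ, mul(SSZ, SSSZ)), mul(Z, Z))
  [3] add(S(add(SSZ, mul(SSZ, SSSZ))), mul(Z, Z))
  [4] S(add(add(SSZ, mul(SSZ, SSSZ)), mul(Z, Z)))
  [5] S(add(S(add(SZ, mul(SSZ, SSSZ))), mul(Z, Z)))
  [6] S(S(add(add(SZ, mul(SSZ, SSSZ)), mul(Z, Z))))
  [7] S(S(add(S(add(Z, mul(SSZ, SSSZ))), mul(Z, Z))))
  [8] S(S(S(add(add(Z, mul(SSZ, SSSZ)), mul(Z, Z)))))
  [9] S(S(S(add(mul(SSZ, SSSZ), mul(Z, Z)))))
  [10] S(S(S(add(add(SSSZ, mul(SZ, SSSZ)), mul(Z, Z)))))
  [11] S(S(S(add(S(add(SSZ, mul(SZ, SSSZ))), mul(Z, Z)))))
  [12] S(S(S(S(add(add(SSZ, mul(SZ, SSSZ)), mul(Z, Z))))))
  [13] S(S(S(S(add(S(add(SZ, mul(SZ, SSSZ))), mul(Z, Z))))))
  [14] S(S(S(S(S(add(add(SZ, mul(SZ, SSSZ)), mul(Z, Z)))))))
  [15] S(S(S(S(S(add(S(add(Z, mul(SZ, SSSZ))), mul(Z, Z)))))))
  [16] S(S(S(S(S(S(add(add(Z, mul(SZ, SSSZ)), mul(Z, Z))))))))
  [17] S(S(S(S(S(S(add(mul(SZ, SSSZ), mul(Z, Z))))))))
  [18] S(S(S(S(S(S(add(add(SSSZ, mul(Z, SSSZ)), mul(Z, Z))))))))
  [19] S(S(S(S(S(S(add(S(add(SSZ, mul(Z, SSSZ))), mul(Z, Z))))))))
  [20] S(S(S(S(S(S(S(add(add(SSZ, mul(Z, SSSZ)), mul(Z, Z)))))))))
  [21] S(S(S(S(S(S(S(add(S(add(SZ, mul(Z, SSSZ))), mul(Z, Z)))))))))
  [22] S(S(S(S(S(S(S(S(add(add(SZ, mul(Z, SSSZ)), mul(Z, Z))))))))))
  [23] S(S(S(S(S(S(S(S(add(S(add(Z, mul(Z, SSSZ))), mul(Z, Z))))))))))
  [24] S(S(S(S(S(S(S(S(S(add(add(Z, mul(Z, SSSZ)), mul(Z, Z)))))))))))
  [25] S(S(S(S(S(S(S(S(S(add(mul(Z, SSSZ), mul(Z, Z)))))))))))
  [26] S(S(S(S(S(S(S(S(S(add(Z, mul(Z, Z)))))))))))
  [27] S(S(S(S(S(S(S(S(S(mul(Z, Z))))))))))
  [28] S^9(Z)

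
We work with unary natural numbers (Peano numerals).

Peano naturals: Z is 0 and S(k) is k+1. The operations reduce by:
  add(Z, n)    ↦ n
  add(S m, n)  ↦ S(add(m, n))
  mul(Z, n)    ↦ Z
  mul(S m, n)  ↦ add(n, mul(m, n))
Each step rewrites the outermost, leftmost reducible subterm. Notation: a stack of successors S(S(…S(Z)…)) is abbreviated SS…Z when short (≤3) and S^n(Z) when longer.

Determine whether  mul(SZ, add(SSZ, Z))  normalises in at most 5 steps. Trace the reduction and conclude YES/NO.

  start: mul(SZ, add(SSZ, Z))
  [1] add(add(SSZ, Z), mul(Z, add(SSZ, Z)))
  [2] add(S(add(SZ, Z)), mul(Z, add(SSZ, Z)))
  [3] S(add(add(SZ, Z), mul(Z, add(SSZ, Z))))
  [4] S(add(S(add(Z, Z)), mul(Z, add(SSZ, Z))))
  [5] S(S(add(add(Z, Z), mul(Z, add(SSZ, Z)))))

Answer: NO — after 5 steps the term is S(S(add(add(Z, Z), mul(Z, add(SSZ, Z))))), not yet normal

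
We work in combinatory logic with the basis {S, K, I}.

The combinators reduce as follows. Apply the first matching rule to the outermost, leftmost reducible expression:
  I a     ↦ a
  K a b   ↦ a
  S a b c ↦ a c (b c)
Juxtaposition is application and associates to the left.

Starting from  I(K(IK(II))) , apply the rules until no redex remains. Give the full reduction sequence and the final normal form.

  start: I(K(IK(II)))
  [1] K(IK(II))
  [2] K(K(II))
  [3] K(KI)

Answer: normal form = K(KI)  (in 3 steps)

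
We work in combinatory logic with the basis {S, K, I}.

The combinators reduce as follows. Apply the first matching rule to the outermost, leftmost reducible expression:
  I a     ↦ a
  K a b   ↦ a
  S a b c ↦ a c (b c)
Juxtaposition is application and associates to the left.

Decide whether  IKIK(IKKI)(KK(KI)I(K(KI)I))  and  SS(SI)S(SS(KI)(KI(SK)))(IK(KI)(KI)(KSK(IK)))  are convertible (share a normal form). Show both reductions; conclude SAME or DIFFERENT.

Term A:
  start: IKIK(IKKI)(KK(KI)I(K(KI)I))
  →1  KIK(IKKI)(KK(KI)I(K(KI)I))
  →2  I(IKKI)(KK(KI)I(K(KI)I))
  →3  IKKI(KK(KI)I(K(KI)I))
  →4  KKI(KK(KI)I(K(KI)I))
  →5  K(KK(KI)I(K(KI)I))
  →6  K(KI(K(KI)I))
  →7  KI

Term B:
  start: SS(SI)S(SS(KI)(KI(SK)))(IK(KI)(KI)(KSK(IK)))
  →1  SS(SIS)(SS(KI)(KI(SK)))(IK(KI)(KI)(KSK(IK)))
  →2  S(SS(KI)(KI(SK)))(SIS(SS(KI)(KI(SK))))(IK(KI)(KI)(KSK(IK)))
  →3  SS(KI)(KI(SK))(IK(KI)(KI)(KSK(IK)))(SIS(SS(KI)(KI(SK)))(IK(KI)(KI)(KSK(IK))))
  →4  S(KI(SK))(KI(KI(SK)))(IK(KI)(KI)(KSK(IK)))(SIS(SS(KI)(KI(SK)))(IK(KI)(KI)(KSK(IK))))
  →5  KI(SK)(IK(KI)(KI)(KSK(IK)))(KI(KI(SK))(IK(KI)(KI)(KSK(IK))))(SIS(SS(KI)(KI(SK)))(IK(KI)(KI)(KSK(IK))))
  →6  I(IK(KI)(KI)(KSK(IK)))(KI(KI(SK))(IK(KI)(KI)(KSK(IK))))(SIS(SS(KI)(KI(SK)))(IK(KI)(KI)(KSK(IK))))
  →7  IK(KI)(KI)(KSK(IK))(KI(KI(SK))(IK(KI)(KI)(KSK(IK))))(SIS(SS(KI)(KI(SK)))(IK(KI)(KI)(KSK(IK))))
  →8  K(KI)(KI)(KSK(IK))(KI(KI(SK))(IK(KI)(KI)(KSK(IK))))(SIS(SS(KI)(KI(SK)))(IK(KI)(KI)(KSK(IK))))
  →9  KI(KSK(IK))(KI(KI(SK))(IK(KI)(KI)(KSK(IK))))(SIS(SS(KI)(KI(SK)))(IK(KI)(KI)(KSK(IK))))
  →10  I(KI(KI(SK))(IK(KI)(KI)(KSK(IK))))(SIS(SS(KI)(KI(SK)))(IK(KI)(KI)(KSK(IK))))
  →11  KI(KI(SK))(IK(KI)(KI)(KSK(IK)))(SIS(SS(KI)(KI(SK)))(IK(KI)(KI)(KSK(IK))))
  →12  I(IK(KI)(KI)(KSK(IK)))(SIS(SS(KI)(KI(SK)))(IK(KI)(KI)(KSK(IK))))
  →13  IK(KI)(KI)(KSK(IK))(SIS(SS(KI)(KI(SK)))(IK(KI)(KI)(KSK(IK))))
  →14  K(KI)(KI)(KSK(IK))(SIS(SS(KI)(KI(SK)))(IK(KI)(KI)(KSK(IK))))
  →15  KI(KSK(IK))(SIS(SS(KI)(KI(SK)))(IK(KI)(KI)(KSK(IK))))
  →16  I(SIS(SS(KI)(KI(SK)))(IK(KI)(KI)(KSK(IK))))
  →17  SIS(SS(KI)(KI(SK)))(IK(KI)(KI)(KSK(IK)))
  →18  I(SS(KI)(KI(SK)))(S(SS(KI)(KI(SK))))(IK(KI)(KI)(KSK(IK)))
  →19  SS(KI)(KI(SK))(S(SS(KI)(KI(SK))))(IK(KI)(KI)(KSK(IK)))
  →20  S(KI(SK))(KI(KI(SK)))(S(SS(KI)(KI(SK))))(IK(KI)(KI)(KSK(IK)))
  →21  KI(SK)(S(SS(KI)(KI(SK))))(KI(KI(SK))(S(SS(KI)(KI(SK)))))(IK(KI)(KI)(KSK(IK)))
  →22  I(S(SS(KI)(KI(SK))))(KI(KI(SK))(S(SS(KI)(KI(SK)))))(IK(KI)(KI)(KSK(IK)))
  →23  S(SS(KI)(KI(SK)))(KI(KI(SK))(S(SS(KI)(KI(SK)))))(IK(KI)(KI)(KSK(IK)))
  →24  SS(KI)(KI(SK))(IK(KI)(KI)(KSK(IK)))(KI(KI(SK))(S(SS(KI)(KI(SK))))(IK(KI)(KI)(KSK(IK))))
  →25  S(KI(SK))(KI(KI(SK)))(IK(KI)(KI)(KSK(IK)))(KI(KI(SK))(S(SS(KI)(KI(SK))))(IK(KI)(KI)(KSK(IK))))
  →26  KI(SK)(IK(KI)(KI)(KSK(IK)))(KI(KI(SK))(IK(KI)(KI)(KSK(IK))))(KI(KI(SK))(S(SS(KI)(KI(SK))))(IK(KI)(KI)(KSK(IK))))
  →27  I(IK(KI)(KI)(KSK(IK)))(KI(KI(SK))(IK(KI)(KI)(KSK(IK))))(KI(KI(SK))(S(SS(KI)(KI(SK))))(IK(KI)(KI)(KSK(IK))))
  →28  IK(KI)(KI)(KSK(IK))(KI(KI(SK))(IK(KI)(KI)(KSK(IK))))(KI(KI(SK))(S(SS(KI)(KI(SK))))(IK(KI)(KI)(KSK(IK))))
  →29  K(KI)(KI)(KSK(IK))(KI(KI(SK))(IK(KI)(KI)(KSK(IK))))(KI(KI(SK))(S(SS(KI)(KI(SK))))(IK(KI)(KI)(KSK(IK))))
  →30  KI(KSK(IK))(KI(KI(SK))(IK(KI)(KI)(KSK(IK))))(KI(KI(SK))(S(SS(KI)(KI(SK))))(IK(KI)(KI)(KSK(IK))))
  →31  I(KI(KI(SK))(IK(KI)(KI)(KSK(IK))))(KI(KI(SK))(S(SS(KI)(KI(SK))))(IK(KI)(KI)(KSK(IK))))
  →32  KI(KI(SK))(IK(KI)(KI)(KSK(IK)))(KI(KI(SK))(S(SS(KI)(KI(SK))))(IK(KI)(KI)(KSK(IK))))
  →33  I(IK(KI)(KI)(KSK(IK)))(KI(KI(SK))(S(SS(KI)(KI(SK))))(IK(KI)(KI)(KSK(IK))))
  →34  IK(KI)(KI)(KSK(IK))(KI(KI(SK))(S(SS(KI)(KI(SK))))(IK(KI)(KI)(KSK(IK))))
  →35  K(KI)(KI)(KSK(IK))(KI(KI(SK))(S(SS(KI)(KI(SK))))(IK(KI)(KI)(KSK(IK))))
  →36  KI(KSK(IK))(KI(KI(SK))(S(SS(KI)(KI(SK))))(IK(KI)(KI)(KSK(IK))))
  →37  I(KI(KI(SK))(S(SS(KI)(KI(SK))))(IK(KI)(KI)(KSK(IK))))
  →38  KI(KI(SK))(S(SS(KI)(KI(SK))))(IK(KI)(KI)(KSK(IK)))
  →39  I(S(SS(KI)(KI(SK))))(IK(KI)(KI)(KSK(IK)))
  →40  S(SS(KI)(KI(SK)))(IK(KI)(KI)(KSK(IK)))
  →41  S(S(KI(SK))(KI(KI(SK))))(IK(KI)(KI)(KSK(IK)))
  →42  S(SI(KI(KI(SK))))(IK(KI)(KI)(KSK(IK)))
  →43  S(SII)(IK(KI)(KI)(KSK(IK)))
  →44  S(SII)(K(KI)(KI)(KSK(IK)))
  →45  S(SII)(KI(KSK(IK)))
  →46  S(SII)I

Answer: DIFFERENT — A ⇓ KI, B ⇓ S(SII)I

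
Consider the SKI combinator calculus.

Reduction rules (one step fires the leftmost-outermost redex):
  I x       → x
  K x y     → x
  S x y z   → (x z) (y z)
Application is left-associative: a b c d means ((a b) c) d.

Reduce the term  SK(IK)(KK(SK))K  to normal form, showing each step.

Answer: normal form = KK  (in 3 steps)

Derivation:
  start: SK(IK)(KK(SK))K
  →1  K(KK(SK))(IK(KK(SK)))K
  →2  KK(SK)K
  →3  KK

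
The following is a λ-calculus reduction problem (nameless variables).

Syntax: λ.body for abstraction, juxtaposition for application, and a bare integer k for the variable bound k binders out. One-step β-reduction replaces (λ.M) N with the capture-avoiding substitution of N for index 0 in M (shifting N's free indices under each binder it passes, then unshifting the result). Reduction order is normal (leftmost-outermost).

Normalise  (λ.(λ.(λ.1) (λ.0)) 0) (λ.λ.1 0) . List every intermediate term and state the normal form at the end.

Answer: normal form = λ.λ.1 0  (in 3 steps)

Derivation:
  start: (λ.(λ.(λ.1) (λ.0)) 0) (λ.λ.1 0)
  →1  (λ.(λ.1) (λ.0)) (λ.λ.1 0)
  →2  (λ.λ.λ.1 0) (λ.0)
  →3  λ.λ.1 0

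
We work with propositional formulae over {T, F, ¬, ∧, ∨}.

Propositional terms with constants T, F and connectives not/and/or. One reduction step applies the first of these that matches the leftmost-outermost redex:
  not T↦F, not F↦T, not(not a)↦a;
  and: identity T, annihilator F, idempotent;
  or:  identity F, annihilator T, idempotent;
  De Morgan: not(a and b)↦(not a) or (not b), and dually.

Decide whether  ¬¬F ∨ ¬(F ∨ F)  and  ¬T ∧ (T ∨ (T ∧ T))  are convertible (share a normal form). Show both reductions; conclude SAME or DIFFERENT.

Answer: DIFFERENT — A ⇓ T, B ⇓ F

Working:
Term A:
  start: ¬¬F ∨ ¬(F ∨ F)
  [1] F ∨ ¬(F ∨ F)
  [2] ¬(F ∨ F)
  [3] ¬F ∧ ¬F
  [4] ¬F
  [5] T

Term B:
  start: ¬T ∧ (T ∨ (T ∧ T))
  [1] F ∧ (T ∨ (T ∧ T))
  [2] F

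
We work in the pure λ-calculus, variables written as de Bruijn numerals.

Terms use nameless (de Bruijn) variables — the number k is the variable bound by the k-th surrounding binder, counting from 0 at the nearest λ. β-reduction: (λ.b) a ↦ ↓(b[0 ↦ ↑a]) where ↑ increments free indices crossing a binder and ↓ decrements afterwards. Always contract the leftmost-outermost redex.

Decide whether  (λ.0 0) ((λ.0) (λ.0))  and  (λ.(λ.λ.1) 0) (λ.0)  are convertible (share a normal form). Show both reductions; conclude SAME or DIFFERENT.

Answer: DIFFERENT — A ⇓ λ.0, B ⇓ λ.λ.0

Derivation:
Term A:
  start: (λ.0 0) ((λ.0) (λ.0))
  step 1: (λ.0) (λ.0) ((λ.0) (λ.0))
  step 2: (λ.0) ((λ.0) (λ.0))
  step 3: (λ.0) (λ.0)
  step 4: λ.0

Term B:
  start: (λ.(λ.λ.1) 0) (λ.0)
  step 1: (λ.λ.1) (λ.0)
  step 2: λ.λ.0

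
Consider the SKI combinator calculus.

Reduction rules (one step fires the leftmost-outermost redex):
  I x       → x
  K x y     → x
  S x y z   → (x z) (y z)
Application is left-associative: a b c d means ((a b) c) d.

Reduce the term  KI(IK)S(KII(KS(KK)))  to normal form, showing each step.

Answer: normal form = SS  (in 5 steps)

Working:
  start: KI(IK)S(KII(KS(KK)))
  [1] IS(KII(KS(KK)))
  [2] S(KII(KS(KK)))
  [3] S(I(KS(KK)))
  [4] S(KS(KK))
  [5] SS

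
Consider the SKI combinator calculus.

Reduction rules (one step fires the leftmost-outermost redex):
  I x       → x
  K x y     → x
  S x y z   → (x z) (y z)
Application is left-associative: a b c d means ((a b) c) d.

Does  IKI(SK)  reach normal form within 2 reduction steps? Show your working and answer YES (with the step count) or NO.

Answer: YES — reaches normal form I in 2 ≤ 2 steps

Derivation:
  start: IKI(SK)
  [1] KI(SK)
  [2] I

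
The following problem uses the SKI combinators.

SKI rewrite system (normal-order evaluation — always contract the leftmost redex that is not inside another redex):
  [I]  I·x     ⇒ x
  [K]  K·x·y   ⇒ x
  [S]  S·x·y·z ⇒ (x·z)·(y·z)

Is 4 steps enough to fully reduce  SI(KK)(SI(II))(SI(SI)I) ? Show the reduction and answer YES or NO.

  start: SI(KK)(SI(II))(SI(SI)I)
  →1  I(SI(II))(KK(SI(II)))(SI(SI)I)
  →2  SI(II)(KK(SI(II)))(SI(SI)I)
  →3  I(KK(SI(II)))(II(KK(SI(II))))(SI(SI)I)
  →4  KK(SI(II))(II(KK(SI(II))))(SI(SI)I)

Answer: NO — after 4 steps the term is KK(SI(II))(II(KK(SI(II))))(SI(SI)I), not yet normal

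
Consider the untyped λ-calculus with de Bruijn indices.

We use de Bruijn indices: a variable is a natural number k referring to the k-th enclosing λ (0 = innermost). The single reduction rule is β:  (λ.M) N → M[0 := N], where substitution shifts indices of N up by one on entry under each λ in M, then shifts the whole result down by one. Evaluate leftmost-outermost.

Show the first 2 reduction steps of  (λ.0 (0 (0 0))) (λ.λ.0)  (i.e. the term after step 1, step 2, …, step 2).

  start: (λ.0 (0 (0 0))) (λ.λ.0)
  →1  (λ.λ.0) ((λ.λ.0) ((λ.λ.0) (λ.λ.0)))
  →2  λ.0

Answer: after 2 steps: λ.0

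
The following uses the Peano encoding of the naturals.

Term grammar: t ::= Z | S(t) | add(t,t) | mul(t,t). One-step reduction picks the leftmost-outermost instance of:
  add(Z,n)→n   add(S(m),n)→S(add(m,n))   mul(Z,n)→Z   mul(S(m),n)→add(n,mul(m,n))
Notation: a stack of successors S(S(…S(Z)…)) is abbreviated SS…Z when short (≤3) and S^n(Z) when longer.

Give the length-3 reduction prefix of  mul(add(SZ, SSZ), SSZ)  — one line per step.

  start: mul(add(SZ, SSZ), SSZ)
  →1  mul(S(add(Z, SSZ)), SSZ)
  →2  add(SSZ, mul(add(Z, SSZ), SSZ))
  →3  S(add(SZ, mul(add(Z, SSZ), SSZ)))

Answer: after 3 steps: S(add(SZ, mul(add(Z, SSZ), SSZ)))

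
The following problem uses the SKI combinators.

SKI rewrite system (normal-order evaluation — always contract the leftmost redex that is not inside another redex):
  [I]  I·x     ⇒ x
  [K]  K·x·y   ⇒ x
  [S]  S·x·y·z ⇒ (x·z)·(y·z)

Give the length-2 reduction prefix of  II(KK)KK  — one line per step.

Answer: after 2 steps: KKKK

Working:
  start: II(KK)KK
  [1] I(KK)KK
  [2] KKKK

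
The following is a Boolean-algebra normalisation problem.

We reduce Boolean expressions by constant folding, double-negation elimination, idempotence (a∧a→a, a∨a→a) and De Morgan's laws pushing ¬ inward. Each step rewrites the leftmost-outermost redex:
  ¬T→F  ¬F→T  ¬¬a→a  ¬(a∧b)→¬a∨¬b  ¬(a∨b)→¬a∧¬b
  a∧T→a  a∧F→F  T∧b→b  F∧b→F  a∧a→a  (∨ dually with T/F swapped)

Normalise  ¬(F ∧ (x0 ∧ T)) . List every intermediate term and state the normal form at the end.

  start: ¬(F ∧ (x0 ∧ T))
  [1] ¬F ∨ ¬(x0 ∧ T)
  [2] T ∨ ¬(x0 ∧ T)
  [3] T

Answer: normal form = T  (in 3 steps)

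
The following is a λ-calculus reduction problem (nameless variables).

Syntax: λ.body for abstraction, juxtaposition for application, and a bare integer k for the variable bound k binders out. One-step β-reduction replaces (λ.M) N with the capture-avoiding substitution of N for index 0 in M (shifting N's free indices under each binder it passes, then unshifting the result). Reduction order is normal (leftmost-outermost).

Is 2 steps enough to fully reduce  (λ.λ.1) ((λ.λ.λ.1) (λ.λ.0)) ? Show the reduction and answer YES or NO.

  start: (λ.λ.1) ((λ.λ.λ.1) (λ.λ.0))
  [1] λ.(λ.λ.λ.1) (λ.λ.0)
  [2] λ.λ.λ.1

Answer: YES — reaches normal form λ.λ.λ.1 in 2 ≤ 2 steps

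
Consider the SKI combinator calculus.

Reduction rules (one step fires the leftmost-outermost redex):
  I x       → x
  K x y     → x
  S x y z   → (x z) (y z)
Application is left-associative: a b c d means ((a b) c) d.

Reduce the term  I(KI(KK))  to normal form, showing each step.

Answer: normal form = I  (in 2 steps)

Working:
  start: I(KI(KK))
  step 1: KI(KK)
  step 2: I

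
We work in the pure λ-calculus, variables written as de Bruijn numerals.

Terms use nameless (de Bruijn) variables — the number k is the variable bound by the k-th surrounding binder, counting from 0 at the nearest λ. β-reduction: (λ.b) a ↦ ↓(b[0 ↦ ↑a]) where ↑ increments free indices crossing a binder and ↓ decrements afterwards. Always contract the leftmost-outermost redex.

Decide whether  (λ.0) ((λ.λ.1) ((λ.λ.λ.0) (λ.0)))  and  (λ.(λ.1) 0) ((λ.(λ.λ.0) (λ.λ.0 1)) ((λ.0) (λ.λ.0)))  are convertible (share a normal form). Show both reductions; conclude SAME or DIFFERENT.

Term A:
  start: (λ.0) ((λ.λ.1) ((λ.λ.λ.0) (λ.0)))
  →1  (λ.λ.1) ((λ.λ.λ.0) (λ.0))
  →2  λ.(λ.λ.λ.0) (λ.0)
  →3  λ.λ.λ.0

Term B:
  start: (λ.(λ.1) 0) ((λ.(λ.λ.0) (λ.λ.0 1)) ((λ.0) (λ.λ.0)))
  →1  (λ.(λ.(λ.λ.0) (λ.λ.0 1)) ((λ.0) (λ.λ.0))) ((λ.(λ.λ.0) (λ.λ.0 1)) ((λ.0) (λ.λ.0)))
  →2  (λ.(λ.λ.0) (λ.λ.0 1)) ((λ.0) (λ.λ.0))
  →3  (λ.λ.0) (λ.λ.0 1)
  →4  λ.0

Answer: DIFFERENT — A ⇓ λ.λ.λ.0, B ⇓ λ.0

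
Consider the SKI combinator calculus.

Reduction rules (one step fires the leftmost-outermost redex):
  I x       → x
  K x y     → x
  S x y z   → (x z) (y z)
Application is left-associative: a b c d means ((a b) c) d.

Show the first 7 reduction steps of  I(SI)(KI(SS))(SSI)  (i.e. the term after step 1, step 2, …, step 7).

Answer: after 7 steps: S(SSI)(KI(SS)(SSI))

Reduction:
  start: I(SI)(KI(SS))(SSI)
  →1  SI(KI(SS))(SSI)
  →2  I(SSI)(KI(SS)(SSI))
  →3  SSI(KI(SS)(SSI))
  →4  S(KI(SS)(SSI))(I(KI(SS)(SSI)))
  →5  S(I(SSI))(I(KI(SS)(SSI)))
  →6  S(SSI)(I(KI(SS)(SSI)))
  →7  S(SSI)(KI(SS)(SSI))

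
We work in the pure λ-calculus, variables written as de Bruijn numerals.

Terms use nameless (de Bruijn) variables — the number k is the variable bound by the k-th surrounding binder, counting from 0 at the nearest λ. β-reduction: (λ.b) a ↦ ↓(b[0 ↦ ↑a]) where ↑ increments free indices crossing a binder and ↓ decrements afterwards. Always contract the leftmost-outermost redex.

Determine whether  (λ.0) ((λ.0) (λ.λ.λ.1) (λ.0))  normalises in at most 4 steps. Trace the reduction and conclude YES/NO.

  start: (λ.0) ((λ.0) (λ.λ.λ.1) (λ.0))
  [1] (λ.0) (λ.λ.λ.1) (λ.0)
  [2] (λ.λ.λ.1) (λ.0)
  [3] λ.λ.1

Answer: YES — reaches normal form λ.λ.1 in 3 ≤ 4 steps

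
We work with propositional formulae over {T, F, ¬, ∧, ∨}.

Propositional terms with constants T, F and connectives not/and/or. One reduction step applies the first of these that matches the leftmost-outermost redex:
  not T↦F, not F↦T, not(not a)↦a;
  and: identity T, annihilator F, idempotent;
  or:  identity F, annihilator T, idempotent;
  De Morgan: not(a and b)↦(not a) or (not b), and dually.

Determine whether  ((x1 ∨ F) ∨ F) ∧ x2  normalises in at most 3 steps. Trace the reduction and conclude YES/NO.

Answer: YES — reaches normal form x1 ∧ x2 in 2 ≤ 3 steps

Working:
  start: ((x1 ∨ F) ∨ F) ∧ x2
  [1] (x1 ∨ F) ∧ x2
  [2] x1 ∧ x2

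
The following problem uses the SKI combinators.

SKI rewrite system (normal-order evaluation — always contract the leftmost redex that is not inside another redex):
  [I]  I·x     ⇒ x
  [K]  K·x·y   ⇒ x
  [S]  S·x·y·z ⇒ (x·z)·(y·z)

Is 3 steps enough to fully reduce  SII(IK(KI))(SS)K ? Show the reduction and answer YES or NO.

Answer: NO — after 3 steps the term is K(KI)(I(IK(KI)))(SS)K, not yet normal

Working:
  start: SII(IK(KI))(SS)K
  step 1: I(IK(KI))(I(IK(KI)))(SS)K
  step 2: IK(KI)(I(IK(KI)))(SS)K
  step 3: K(KI)(I(IK(KI)))(SS)K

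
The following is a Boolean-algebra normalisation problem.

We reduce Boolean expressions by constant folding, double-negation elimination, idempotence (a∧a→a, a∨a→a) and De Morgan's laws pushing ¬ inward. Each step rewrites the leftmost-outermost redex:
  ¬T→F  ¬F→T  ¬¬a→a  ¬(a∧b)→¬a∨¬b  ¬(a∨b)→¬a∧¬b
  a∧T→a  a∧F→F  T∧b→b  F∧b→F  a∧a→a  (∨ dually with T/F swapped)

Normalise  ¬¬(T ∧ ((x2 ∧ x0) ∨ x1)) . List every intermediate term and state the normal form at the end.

  start: ¬¬(T ∧ ((x2 ∧ x0) ∨ x1))
  step 1: T ∧ ((x2 ∧ x0) ∨ x1)
  step 2: (x2 ∧ x0) ∨ x1

Answer: normal form = (x2 ∧ x0) ∨ x1  (in 2 steps)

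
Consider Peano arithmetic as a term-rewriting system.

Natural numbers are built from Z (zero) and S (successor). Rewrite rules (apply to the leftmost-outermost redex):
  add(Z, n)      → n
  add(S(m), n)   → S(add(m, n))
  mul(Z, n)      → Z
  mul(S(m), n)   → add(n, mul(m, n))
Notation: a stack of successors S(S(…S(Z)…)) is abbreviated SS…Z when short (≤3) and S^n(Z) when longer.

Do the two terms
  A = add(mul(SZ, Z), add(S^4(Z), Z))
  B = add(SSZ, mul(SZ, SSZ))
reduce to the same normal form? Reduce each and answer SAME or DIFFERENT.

Answer: SAME — A ⇓ S^4(Z), B ⇓ S^4(Z)

Reduction:
Term A:
  start: add(mul(SZ, Z), add(S^4(Z), Z))
  →1  add(add(Z, mul(Z, Z)), add(S^4(Z), Z))
  →2  add(mul(Z, Z), add(S^4(Z), Z))
  →3  add(Z, add(S^4(Z), Z))
  →4  add(S^4(Z), Z)
  →5  S(add(SSSZ, Z))
  →6  S(S(add(SSZ, Z)))
  →7  S(S(S(add(SZ, Z))))
  →8  S(S(S(S(add(Z, Z)))))
  →9  S^4(Z)

Term B:
  start: add(SSZ, mul(SZ, SSZ))
  →1  S(add(SZ, mul(SZ, SSZ)))
  →2  S(S(add(Z, mul(SZ, SSZ))))
  →3  S(S(mul(SZ, SSZ)))
  →4  S(S(add(SSZ, mul(Z, SSZ))))
  →5  S(S(S(add(SZ, mul(Z, SSZ)))))
  →6  S(S(S(S(add(Z, mul(Z, SSZ))))))
  →7  S(S(S(S(mul(Z, SSZ)))))
  →8  S^4(Z)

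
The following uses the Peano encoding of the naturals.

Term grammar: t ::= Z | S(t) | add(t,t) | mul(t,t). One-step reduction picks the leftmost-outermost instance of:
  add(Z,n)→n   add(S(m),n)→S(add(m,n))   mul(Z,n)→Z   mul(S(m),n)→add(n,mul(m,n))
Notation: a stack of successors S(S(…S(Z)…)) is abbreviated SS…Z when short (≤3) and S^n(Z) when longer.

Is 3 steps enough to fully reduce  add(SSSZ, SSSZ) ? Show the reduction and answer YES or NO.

Answer: NO — after 3 steps the term is S(S(S(add(Z, SSSZ)))), not yet normal

Reduction:
  start: add(SSSZ, SSSZ)
  [1] S(add(SSZ, SSSZ))
  [2] S(S(add(SZ, SSSZ)))
  [3] S(S(S(add(Z, SSSZ))))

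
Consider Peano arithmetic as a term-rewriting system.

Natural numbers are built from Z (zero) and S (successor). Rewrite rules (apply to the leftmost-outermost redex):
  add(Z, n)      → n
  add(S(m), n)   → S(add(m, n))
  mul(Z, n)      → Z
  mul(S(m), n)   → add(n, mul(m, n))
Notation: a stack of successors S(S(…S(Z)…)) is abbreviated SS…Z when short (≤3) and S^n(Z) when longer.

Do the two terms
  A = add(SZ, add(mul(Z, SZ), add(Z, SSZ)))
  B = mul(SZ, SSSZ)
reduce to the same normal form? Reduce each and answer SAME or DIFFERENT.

Answer: SAME — A ⇓ SSSZ, B ⇓ SSSZ

Working:
Term A:
  start: add(SZ, add(mul(Z, SZ), add(Z, SSZ)))
  step 1: S(add(Z, add(mul(Z, SZ), add(Z, SSZ))))
  step 2: S(add(mul(Z, SZ), add(Z, SSZ)))
  step 3: S(add(Z, add(Z, SSZ)))
  step 4: S(add(Z, SSZ))
  step 5: SSSZ

Term B:
  start: mul(SZ, SSSZ)
  step 1: add(SSSZ, mul(Z, SSSZ))
  step 2: S(add(SSZ, mul(Z, SSSZ)))
  step 3: S(S(add(SZ, mul(Z, SSSZ))))
  step 4: S(S(S(add(Z, mul(Z, SSSZ)))))
  step 5: S(S(S(mul(Z, SSSZ))))
  step 6: SSSZ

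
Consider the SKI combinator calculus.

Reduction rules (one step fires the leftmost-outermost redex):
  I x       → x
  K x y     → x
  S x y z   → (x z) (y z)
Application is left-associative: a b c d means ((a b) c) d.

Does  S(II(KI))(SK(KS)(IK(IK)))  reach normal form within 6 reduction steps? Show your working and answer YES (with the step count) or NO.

  start: S(II(KI))(SK(KS)(IK(IK)))
  step 1: S(I(KI))(SK(KS)(IK(IK)))
  step 2: S(KI)(SK(KS)(IK(IK)))
  step 3: S(KI)(K(IK(IK))(KS(IK(IK))))
  step 4: S(KI)(IK(IK))
  step 5: S(KI)(K(IK))
  step 6: S(KI)(KK)

Answer: YES — reaches normal form S(KI)(KK) in 6 ≤ 6 steps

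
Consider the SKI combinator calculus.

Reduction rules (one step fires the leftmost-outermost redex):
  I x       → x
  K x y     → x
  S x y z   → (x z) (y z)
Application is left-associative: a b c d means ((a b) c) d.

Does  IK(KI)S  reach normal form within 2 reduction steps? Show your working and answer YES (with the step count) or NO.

Answer: YES — reaches normal form KI in 2 ≤ 2 steps

Reduction:
  start: IK(KI)S
  step 1: K(KI)S
  step 2: KI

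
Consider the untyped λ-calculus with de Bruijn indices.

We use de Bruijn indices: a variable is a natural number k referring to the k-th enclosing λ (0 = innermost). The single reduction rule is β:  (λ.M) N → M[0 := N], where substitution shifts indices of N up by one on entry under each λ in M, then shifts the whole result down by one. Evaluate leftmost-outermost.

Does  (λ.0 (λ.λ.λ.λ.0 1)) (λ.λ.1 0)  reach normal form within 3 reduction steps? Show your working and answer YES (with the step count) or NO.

Answer: YES — reaches normal form λ.λ.λ.λ.0 1 in 3 ≤ 3 steps

Working:
  start: (λ.0 (λ.λ.λ.λ.0 1)) (λ.λ.1 0)
  step 1: (λ.λ.1 0) (λ.λ.λ.λ.0 1)
  step 2: λ.(λ.λ.λ.λ.0 1) 0
  step 3: λ.λ.λ.λ.0 1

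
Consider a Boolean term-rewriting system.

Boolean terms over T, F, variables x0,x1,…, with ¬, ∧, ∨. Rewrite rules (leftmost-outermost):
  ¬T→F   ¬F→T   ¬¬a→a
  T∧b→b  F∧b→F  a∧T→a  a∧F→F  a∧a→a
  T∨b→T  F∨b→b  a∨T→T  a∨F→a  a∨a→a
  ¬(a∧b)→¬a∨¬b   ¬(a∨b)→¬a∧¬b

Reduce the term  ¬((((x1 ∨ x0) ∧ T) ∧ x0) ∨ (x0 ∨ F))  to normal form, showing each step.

  start: ¬((((x1 ∨ x0) ∧ T) ∧ x0) ∨ (x0 ∨ F))
  step 1: ¬(((x1 ∨ x0) ∧ T) ∧ x0) ∧ ¬(x0 ∨ F)
  step 2: (¬((x1 ∨ x0) ∧ T) ∨ ¬x0) ∧ ¬(x0 ∨ F)
  step 3: ((¬(x1 ∨ x0) ∨ ¬T) ∨ ¬x0) ∧ ¬(x0 ∨ F)
  step 4: (((¬x1 ∧ ¬x0) ∨ ¬T) ∨ ¬x0) ∧ ¬(x0 ∨ F)
  step 5: (((¬x1 ∧ ¬x0) ∨ F) ∨ ¬x0) ∧ ¬(x0 ∨ F)
  step 6: ((¬x1 ∧ ¬x0) ∨ ¬x0) ∧ ¬(x0 ∨ F)
  step 7: ((¬x1 ∧ ¬x0) ∨ ¬x0) ∧ (¬x0 ∧ ¬F)
  step 8: ((¬x1 ∧ ¬x0) ∨ ¬x0) ∧ (¬x0 ∧ T)
  step 9: ((¬x1 ∧ ¬x0) ∨ ¬x0) ∧ ¬x0

Answer: normal form = ((¬x1 ∧ ¬x0) ∨ ¬x0) ∧ ¬x0  (in 9 steps)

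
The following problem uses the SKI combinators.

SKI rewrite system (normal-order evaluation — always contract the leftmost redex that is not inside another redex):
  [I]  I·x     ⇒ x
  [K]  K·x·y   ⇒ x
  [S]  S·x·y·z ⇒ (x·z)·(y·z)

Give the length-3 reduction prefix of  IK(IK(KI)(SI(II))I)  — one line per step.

  start: IK(IK(KI)(SI(II))I)
  [1] K(IK(KI)(SI(II))I)
  [2] K(K(KI)(SI(II))I)
  [3] K(KII)

Answer: after 3 steps: K(KII)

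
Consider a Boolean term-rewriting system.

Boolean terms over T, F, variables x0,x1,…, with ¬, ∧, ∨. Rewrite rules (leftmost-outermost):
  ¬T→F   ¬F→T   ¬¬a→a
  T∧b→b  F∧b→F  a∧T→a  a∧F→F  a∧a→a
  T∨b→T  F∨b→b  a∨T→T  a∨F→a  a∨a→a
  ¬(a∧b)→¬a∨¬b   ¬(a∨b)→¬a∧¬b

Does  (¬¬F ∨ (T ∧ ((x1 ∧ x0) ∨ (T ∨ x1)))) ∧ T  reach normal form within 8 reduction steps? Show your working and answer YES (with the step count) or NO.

Answer: YES — reaches normal form T in 6 ≤ 8 steps

Derivation:
  start: (¬¬F ∨ (T ∧ ((x1 ∧ x0) ∨ (T ∨ x1)))) ∧ T
  [1] ¬¬F ∨ (T ∧ ((x1 ∧ x0) ∨ (T ∨ x1)))
  [2] F ∨ (T ∧ ((x1 ∧ x0) ∨ (T ∨ x1)))
  [3] T ∧ ((x1 ∧ x0) ∨ (T ∨ x1))
  [4] (x1 ∧ x0) ∨ (T ∨ x1)
  [5] (x1 ∧ x0) ∨ T
  [6] T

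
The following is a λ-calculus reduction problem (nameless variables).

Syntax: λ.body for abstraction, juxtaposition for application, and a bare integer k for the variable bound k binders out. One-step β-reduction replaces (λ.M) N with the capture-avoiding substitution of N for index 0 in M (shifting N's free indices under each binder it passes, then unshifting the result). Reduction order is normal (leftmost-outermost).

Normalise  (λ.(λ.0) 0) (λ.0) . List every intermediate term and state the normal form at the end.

  start: (λ.(λ.0) 0) (λ.0)
  →1  (λ.0) (λ.0)
  →2  λ.0

Answer: normal form = λ.0  (in 2 steps)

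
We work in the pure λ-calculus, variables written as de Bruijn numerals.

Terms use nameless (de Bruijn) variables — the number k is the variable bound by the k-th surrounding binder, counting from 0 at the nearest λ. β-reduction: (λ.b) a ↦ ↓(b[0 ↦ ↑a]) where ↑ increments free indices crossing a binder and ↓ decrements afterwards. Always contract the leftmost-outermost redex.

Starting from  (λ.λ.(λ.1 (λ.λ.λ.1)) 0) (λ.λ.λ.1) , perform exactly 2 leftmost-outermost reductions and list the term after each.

  start: (λ.λ.(λ.1 (λ.λ.λ.1)) 0) (λ.λ.λ.1)
  [1] λ.(λ.1 (λ.λ.λ.1)) 0
  [2] λ.0 (λ.λ.λ.1)

Answer: after 2 steps: λ.0 (λ.λ.λ.1)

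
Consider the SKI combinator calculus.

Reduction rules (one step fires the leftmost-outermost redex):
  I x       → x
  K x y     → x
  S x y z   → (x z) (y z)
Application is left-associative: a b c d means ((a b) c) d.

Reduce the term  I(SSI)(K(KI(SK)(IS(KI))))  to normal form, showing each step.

  start: I(SSI)(K(KI(SK)(IS(KI))))
  step 1: SSI(K(KI(SK)(IS(KI))))
  step 2: S(K(KI(SK)(IS(KI))))(I(K(KI(SK)(IS(KI)))))
  step 3: S(K(I(IS(KI))))(I(K(KI(SK)(IS(KI)))))
  step 4: S(K(IS(KI)))(I(K(KI(SK)(IS(KI)))))
  step 5: S(K(S(KI)))(I(K(KI(SK)(IS(KI)))))
  step 6: S(K(S(KI)))(K(KI(SK)(IS(KI))))
  step 7: S(K(S(KI)))(K(I(IS(KI))))
  step 8: S(K(S(KI)))(K(IS(KI)))
  step 9: S(K(S(KI)))(K(S(KI)))

Answer: normal form = S(K(S(KI)))(K(S(KI)))  (in 9 steps)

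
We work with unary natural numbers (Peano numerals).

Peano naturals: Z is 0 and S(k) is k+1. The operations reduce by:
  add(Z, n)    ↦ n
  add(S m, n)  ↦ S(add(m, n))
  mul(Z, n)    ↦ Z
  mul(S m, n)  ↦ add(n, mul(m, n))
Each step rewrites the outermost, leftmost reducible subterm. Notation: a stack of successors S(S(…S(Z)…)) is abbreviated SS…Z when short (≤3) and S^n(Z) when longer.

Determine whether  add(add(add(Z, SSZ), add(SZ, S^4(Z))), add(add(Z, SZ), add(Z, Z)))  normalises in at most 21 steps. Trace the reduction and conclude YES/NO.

  start: add(add(add(Z, SSZ), add(SZ, S^4(Z))), add(add(Z, SZ), add(Z, Z)))
  step 1: add(add(SSZ, add(SZ, S^4(Z))), add(add(Z, SZ), add(Z, Z)))
  step 2: add(S(add(SZ, add(SZ, S^4(Z)))), add(add(Z, SZ), add(Z, Z)))
  step 3: S(add(add(SZ, add(SZ, S^4(Z))), add(add(Z, SZ), add(Z, Z))))
  step 4: S(add(S(add(Z, add(SZ, S^4(Z)))), add(add(Z, SZ), add(Z, Z))))
  step 5: S(S(add(add(Z, add(SZ, S^4(Z))), add(add(Z, SZ), add(Z, Z)))))
  step 6: S(S(add(add(SZ, S^4(Z)), add(add(Z, SZ), add(Z, Z)))))
  step 7: S(S(add(S(add(Z, S^4(Z))), add(add(Z, SZ), add(Z, Z)))))
  step 8: S(S(S(add(add(Z, S^4(Z)), add(add(Z, SZ), add(Z, Z))))))
  step 9: S(S(S(add(S^4(Z), add(add(Z, SZ), add(Z, Z))))))
  step 10: S(S(S(S(add(SSSZ, add(add(Z, SZ), add(Z, Z)))))))
  step 11: S(S(S(S(S(add(SSZ, add(add(Z, SZ), add(Z, Z))))))))
  step 12: S(S(S(S(S(S(add(SZ, add(add(Z, SZ), add(Z, Z)))))))))
  step 13: S(S(S(S(S(S(S(add(Z, add(add(Z, SZ), add(Z, Z))))))))))
  step 14: S(S(S(S(S(S(S(add(add(Z, SZ), add(Z, Z)))))))))
  step 15: S(S(S(S(S(S(S(add(SZ, add(Z, Z)))))))))
  step 16: S(S(S(S(S(S(S(S(add(Z, add(Z, Z))))))))))
  step 17: S(S(S(S(S(S(S(S(add(Z, Z)))))))))
  step 18: S^8(Z)

Answer: YES — reaches normal form S^8(Z) in 18 ≤ 21 steps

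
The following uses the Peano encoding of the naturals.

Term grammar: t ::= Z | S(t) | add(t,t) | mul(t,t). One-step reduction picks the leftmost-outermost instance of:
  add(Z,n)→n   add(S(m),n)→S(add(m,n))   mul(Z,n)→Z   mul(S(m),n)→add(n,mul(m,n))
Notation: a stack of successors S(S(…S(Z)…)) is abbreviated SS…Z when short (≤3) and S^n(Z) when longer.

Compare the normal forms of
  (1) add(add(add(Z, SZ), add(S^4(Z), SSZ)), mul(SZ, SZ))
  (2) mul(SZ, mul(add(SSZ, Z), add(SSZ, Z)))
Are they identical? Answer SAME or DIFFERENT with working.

Answer: DIFFERENT — A ⇓ S^8(Z), B ⇓ S^4(Z)

Derivation:
Term A:
  start: add(add(add(Z, SZ), add(S^4(Z), SSZ)), mul(SZ, SZ))
  →1  add(add(SZ, add(S^4(Z), SSZ)), mul(SZ, SZ))
  →2  add(S(add(Z, add(S^4(Z), SSZ))), mul(SZ, SZ))
  →3  S(add(add(Z, add(S^4(Z), SSZ)), mul(SZ, SZ)))
  →4  S(add(add(S^4(Z), SSZ), mul(SZ, SZ)))
  →5  S(add(S(add(SSSZ, SSZ)), mul(SZ, SZ)))
  →6  S(S(add(add(SSSZ, SSZ), mul(SZ, SZ))))
  →7  S(S(add(S(add(SSZ, SSZ)), mul(SZ, SZ))))
  →8  S(S(S(add(add(SSZ, SSZ), mul(SZ, SZ)))))
  →9  S(S(S(add(S(add(SZ, SSZ)), mul(SZ, SZ)))))
  →10  S(S(S(S(add(add(SZ, SSZ), mul(SZ, SZ))))))
  →11  S(S(S(S(add(S(add(Z, SSZ)), mul(SZ, SZ))))))
  →12  S(S(S(S(S(add(add(Z, SSZ), mul(SZ, SZ)))))))
  →13  S(S(S(S(S(add(SSZ, mul(SZ, SZ)))))))
  →14  S(S(S(S(S(S(add(SZ, mul(SZ, SZ))))))))
  →15  S(S(S(S(S(S(S(add(Z, mul(SZ, SZ)))))))))
  →16  S(S(S(S(S(S(S(mul(SZ, SZ))))))))
  →17  S(S(S(S(S(S(S(add(SZ, mul(Z, SZ)))))))))
  →18  S(S(S(S(S(S(S(S(add(Z, mul(Z, SZ))))))))))
  →19  S(S(S(S(S(S(S(S(mul(Z, SZ)))))))))
  →20  S^8(Z)

Term B:
  start: mul(SZ, mul(add(SSZ, Z), add(SSZ, Z)))
  →1  add(mul(add(SSZ, Z), add(SSZ, Z)), mul(Z, mul(add(SSZ, Z), add(SSZ, Z))))
  →2  add(mul(S(add(SZ, Z)), add(SSZ, Z)), mul(Z, mul(add(SSZ, Z), add(SSZ, Z))))
  →3  add(add(add(SSZ, Z), mul(add(SZ, Z), add(SSZ, Z))), mul(Z, mul(add(SSZ, Z), add(SSZ, Z))))
  →4  add(add(S(add(SZ, Z)), mul(add(SZ, Z), add(SSZ, Z))), mul(Z, mul(add(SSZ, Z), add(SSZ, Z))))
  →5  add(S(add(add(SZ, Z), mul(add(SZ, Z), add(SSZ, Z)))), mul(Z, mul(add(SSZ, Z), add(SSZ, Z))))
  →6  S(add(add(add(SZ, Z), mul(add(SZ, Z), add(SSZ, Z))), mul(Z, mul(add(SSZ, Z), add(SSZ, Z)))))
  →7  S(add(add(S(add(Z, Z)), mul(add(SZ, Z), add(SSZ, Z))), mul(Z, mul(add(SSZ, Z), add(SSZ, Z)))))
  →8  S(add(S(add(add(Z, Z), mul(add(SZ, Z), add(SSZ, Z)))), mul(Z, mul(add(SSZ, Z), add(SSZ, Z)))))
  →9  S(S(add(add(add(Z, Z), mul(add(SZ, Z), add(SSZ, Z))), mul(Z, mul(add(SSZ, Z), add(SSZ, Z))))))
  →10  S(S(add(add(Z, mul(add(SZ, Z), add(SSZ, Z))), mul(Z, mul(add(SSZ, Z), add(SSZ, Z))))))
  →11  S(S(add(mul(add(SZ, Z), add(SSZ, Z)), mul(Z, mul(add(SSZ, Z), add(SSZ, Z))))))
  →12  S(S(add(mul(S(add(Z, Z)), add(SSZ, Z)), mul(Z, mul(add(SSZ, Z), add(SSZ, Z))))))
  →13  S(S(add(add(add(SSZ, Z), mul(add(Z, Z), add(SSZ, Z))), mul(Z, mul(add(SSZ, Z), add(SSZ, Z))))))
  →14  S(S(add(add(S(add(SZ, Z)), mul(add(Z, Z), add(SSZ, Z))), mul(Z, mul(add(SSZ, Z), add(SSZ, Z))))))
  →15  S(S(add(S(add(add(SZ, Z), mul(add(Z, Z), add(SSZ, Z)))), mul(Z, mul(add(SSZ, Z), add(SSZ, Z))))))
  →16  S(S(S(add(add(add(SZ, Z), mul(add(Z, Z), add(SSZ, Z))), mul(Z, mul(add(SSZ, Z), add(SSZ, Z)))))))
  →17  S(S(S(add(add(S(add(Z, Z)), mul(add(Z, Z), add(SSZ, Z))), mul(Z, mul(add(SSZ, Z), add(SSZ, Z)))))))
  →18  S(S(S(add(S(add(add(Z, Z), mul(add(Z, Z), add(SSZ, Z)))), mul(Z, mul(add(SSZ, Z), add(SSZ, Z)))))))
  →19  S(S(S(S(add(add(add(Z, Z), mul(add(Z, Z), add(SSZ, Z))), mul(Z, mul(add(SSZ, Z), add(SSZ, Z))))))))
  →20  S(S(S(S(add(add(Z, mul(add(Z, Z), add(SSZ, Z))), mul(Z, mul(add(SSZ, Z), add(SSZ, Z))))))))
  →21  S(S(S(S(add(mul(add(Z, Z), add(SSZ, Z)), mul(Z, mul(add(SSZ, Z), add(SSZ, Z))))))))
  →22  S(S(S(S(add(mul(Z, add(SSZ, Z)), mul(Z, mul(add(SSZ, Z), add(SSZ, Z))))))))
  →23  S(S(S(S(add(Z, mul(Z, mul(add(SSZ, Z), add(SSZ, Z))))))))
  →24  S(S(S(S(mul(Z, mul(add(SSZ, Z), add(SSZ, Z)))))))
  →25  S^4(Z)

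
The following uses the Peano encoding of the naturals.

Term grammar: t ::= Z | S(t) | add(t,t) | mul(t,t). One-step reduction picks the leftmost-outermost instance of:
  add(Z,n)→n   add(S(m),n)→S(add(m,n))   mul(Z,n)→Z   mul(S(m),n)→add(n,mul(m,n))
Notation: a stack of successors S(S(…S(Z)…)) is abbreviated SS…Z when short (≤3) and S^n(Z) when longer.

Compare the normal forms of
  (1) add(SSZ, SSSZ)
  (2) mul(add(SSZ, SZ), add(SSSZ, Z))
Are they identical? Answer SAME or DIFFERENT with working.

Answer: DIFFERENT — A ⇓ S^5(Z), B ⇓ S^9(Z)

Working:
Term A:
  start: add(SSZ, SSSZ)
  step 1: S(add(SZ, SSSZ))
  step 2: S(S(add(Z, SSSZ)))
  step 3: S^5(Z)

Term B:
  start: mul(add(SSZ, SZ), add(SSSZ, Z))
  step 1: mul(S(add(SZ, SZ)), add(SSSZ, Z))
  step 2: add(add(SSSZ, Z), mul(add(SZ, SZ), add(SSSZ, Z)))
  step 3: add(S(add(SSZ, Z)), mul(add(SZ, SZ), add(SSSZ, Z)))
  step 4: S(add(add(SSZ, Z), mul(add(SZ, SZ), add(SSSZ, Z))))
  step 5: S(add(S(add(SZ, Z)), mul(add(SZ, SZ), add(SSSZ, Z))))
  step 6: S(S(add(add(SZ, Z), mul(add(SZ, SZ), add(SSSZ, Z)))))
  step 7: S(S(add(S(add(Z, Z)), mul(add(SZ, SZ), add(SSSZ, Z)))))
  step 8: S(S(S(add(add(Z, Z), mul(add(SZ, SZ), add(SSSZ, Z))))))
  step 9: S(S(S(add(Z, mul(add(SZ, SZ), add(SSSZ, Z))))))
  step 10: S(S(S(mul(add(SZ, SZ), add(SSSZ, Z)))))
  step 11: S(S(S(mul(S(add(Z, SZ)), add(SSSZ, Z)))))
  step 12: S(S(S(add(add(SSSZ, Z), mul(add(Z, SZ), add(SSSZ, Z))))))
  step 13: S(S(S(add(S(add(SSZ, Z)), mul(add(Z, SZ), add(SSSZ, Z))))))
  step 14: S(S(S(S(add(add(SSZ, Z), mul(add(Z, SZ), add(SSSZ, Z)))))))
  step 15: S(S(S(S(add(S(add(SZ, Z)), mul(add(Z, SZ), add(SSSZ, Z)))))))
  step 16: S(S(S(S(S(add(add(SZ, Z), mul(add(Z, SZ), add(SSSZ, Z))))))))
  step 17: S(S(S(S(S(add(S(add(Z, Z)), mul(add(Z, SZ), add(SSSZ, Z))))))))
  step 18: S(S(S(S(S(S(add(add(Z, Z), mul(add(Z, SZ), add(SSSZ, Z)))))))))
  step 19: S(S(S(S(S(S(add(Z, mul(add(Z, SZ), add(SSSZ, Z)))))))))
  step 20: S(S(S(S(S(S(mul(add(Z, SZ), add(SSSZ, Z))))))))
  step 21: S(S(S(S(S(S(mul(SZ, add(SSSZ, Z))))))))
  step 22: S(S(S(S(S(S(add(add(SSSZ, Z), mul(Z, add(SSSZ, Z)))))))))
  step 23: S(S(S(S(S(S(add(S(add(SSZ, Z)), mul(Z, add(SSSZ, Z)))))))))
  step 24: S(S(S(S(S(S(S(add(add(SSZ, Z), mul(Z, add(SSSZ, Z))))))))))
  step 25: S(S(S(S(S(S(S(add(S(add(SZ, Z)), mul(Z, add(SSSZ, Z))))))))))
  step 26: S(S(S(S(S(S(S(S(add(add(SZ, Z), mul(Z, add(SSSZ, Z)))))))))))
  step 27: S(S(S(S(S(S(S(S(add(S(add(Z, Z)), mul(Z, add(SSSZ, Z)))))))))))
  step 28: S(S(S(S(S(S(S(S(S(add(add(Z, Z), mul(Z, add(SSSZ, Z))))))))))))
  step 29: S(S(S(S(S(S(S(S(S(add(Z, mul(Z, add(SSSZ, Z))))))))))))
  step 30: S(S(S(S(S(S(S(S(S(mul(Z, add(SSSZ, Z)))))))))))
  step 31: S^9(Z)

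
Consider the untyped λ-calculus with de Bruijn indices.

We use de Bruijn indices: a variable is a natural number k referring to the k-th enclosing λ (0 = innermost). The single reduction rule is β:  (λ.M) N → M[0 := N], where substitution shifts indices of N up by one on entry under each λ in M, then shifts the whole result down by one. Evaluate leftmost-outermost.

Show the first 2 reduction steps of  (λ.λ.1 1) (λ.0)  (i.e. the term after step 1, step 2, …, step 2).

  start: (λ.λ.1 1) (λ.0)
  →1  λ.(λ.0) (λ.0)
  →2  λ.λ.0

Answer: after 2 steps: λ.λ.0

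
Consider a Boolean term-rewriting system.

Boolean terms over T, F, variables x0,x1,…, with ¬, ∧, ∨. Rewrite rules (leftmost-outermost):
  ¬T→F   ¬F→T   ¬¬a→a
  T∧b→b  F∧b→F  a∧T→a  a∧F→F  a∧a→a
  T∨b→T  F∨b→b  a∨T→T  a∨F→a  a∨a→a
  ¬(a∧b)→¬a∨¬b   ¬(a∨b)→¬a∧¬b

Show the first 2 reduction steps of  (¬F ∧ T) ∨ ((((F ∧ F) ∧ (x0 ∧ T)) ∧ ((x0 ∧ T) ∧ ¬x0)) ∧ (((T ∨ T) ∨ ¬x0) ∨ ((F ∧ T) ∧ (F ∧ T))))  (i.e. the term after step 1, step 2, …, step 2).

Answer: after 2 steps: T ∨ ((((F ∧ F) ∧ (x0 ∧ T)) ∧ ((x0 ∧ T) ∧ ¬x0)) ∧ (((T ∨ T) ∨ ¬x0) ∨ ((F ∧ T) ∧ (F ∧ T))))

Reduction:
  start: (¬F ∧ T) ∨ ((((F ∧ F) ∧ (x0 ∧ T)) ∧ ((x0 ∧ T) ∧ ¬x0)) ∧ (((T ∨ T) ∨ ¬x0) ∨ ((F ∧ T) ∧ (F ∧ T))))
  [1] ¬F ∨ ((((F ∧ F) ∧ (x0 ∧ T)) ∧ ((x0 ∧ T) ∧ ¬x0)) ∧ (((T ∨ T) ∨ ¬x0) ∨ ((F ∧ T) ∧ (F ∧ T))))
  [2] T ∨ ((((F ∧ F) ∧ (x0 ∧ T)) ∧ ((x0 ∧ T) ∧ ¬x0)) ∧ (((T ∨ T) ∨ ¬x0) ∨ ((F ∧ T) ∧ (F ∧ T))))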